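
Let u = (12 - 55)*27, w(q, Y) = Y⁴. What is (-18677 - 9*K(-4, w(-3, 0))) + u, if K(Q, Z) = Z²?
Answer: -19838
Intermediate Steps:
u = -1161 (u = -43*27 = -1161)
(-18677 - 9*K(-4, w(-3, 0))) + u = (-18677 - 9*(0⁴)²) - 1161 = (-18677 - 9*0²) - 1161 = (-18677 - 9*0) - 1161 = (-18677 + 0) - 1161 = -18677 - 1161 = -19838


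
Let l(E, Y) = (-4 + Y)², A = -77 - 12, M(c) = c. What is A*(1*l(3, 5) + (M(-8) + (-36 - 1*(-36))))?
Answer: 623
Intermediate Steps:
A = -89
A*(1*l(3, 5) + (M(-8) + (-36 - 1*(-36)))) = -89*(1*(-4 + 5)² + (-8 + (-36 - 1*(-36)))) = -89*(1*1² + (-8 + (-36 + 36))) = -89*(1*1 + (-8 + 0)) = -89*(1 - 8) = -89*(-7) = 623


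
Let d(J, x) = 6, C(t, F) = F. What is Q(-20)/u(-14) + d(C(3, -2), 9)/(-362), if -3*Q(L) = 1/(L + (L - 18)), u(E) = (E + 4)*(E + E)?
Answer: -145979/8818320 ≈ -0.016554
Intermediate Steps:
u(E) = 2*E*(4 + E) (u(E) = (4 + E)*(2*E) = 2*E*(4 + E))
Q(L) = -1/(3*(-18 + 2*L)) (Q(L) = -1/(3*(L + (L - 18))) = -1/(3*(L + (-18 + L))) = -1/(3*(-18 + 2*L)))
Q(-20)/u(-14) + d(C(3, -2), 9)/(-362) = (-1/(-54 + 6*(-20)))/((2*(-14)*(4 - 14))) + 6/(-362) = (-1/(-54 - 120))/((2*(-14)*(-10))) + 6*(-1/362) = -1/(-174)/280 - 3/181 = -1*(-1/174)*(1/280) - 3/181 = (1/174)*(1/280) - 3/181 = 1/48720 - 3/181 = -145979/8818320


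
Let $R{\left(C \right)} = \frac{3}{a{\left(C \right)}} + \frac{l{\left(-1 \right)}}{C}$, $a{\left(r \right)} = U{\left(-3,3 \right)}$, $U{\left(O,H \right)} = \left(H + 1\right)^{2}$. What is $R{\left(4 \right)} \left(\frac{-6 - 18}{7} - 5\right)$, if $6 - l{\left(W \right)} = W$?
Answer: $- \frac{1829}{112} \approx -16.33$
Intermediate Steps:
$l{\left(W \right)} = 6 - W$
$U{\left(O,H \right)} = \left(1 + H\right)^{2}$
$a{\left(r \right)} = 16$ ($a{\left(r \right)} = \left(1 + 3\right)^{2} = 4^{2} = 16$)
$R{\left(C \right)} = \frac{3}{16} + \frac{7}{C}$ ($R{\left(C \right)} = \frac{3}{16} + \frac{6 - -1}{C} = 3 \cdot \frac{1}{16} + \frac{6 + 1}{C} = \frac{3}{16} + \frac{7}{C}$)
$R{\left(4 \right)} \left(\frac{-6 - 18}{7} - 5\right) = \left(\frac{3}{16} + \frac{7}{4}\right) \left(\frac{-6 - 18}{7} - 5\right) = \left(\frac{3}{16} + 7 \cdot \frac{1}{4}\right) \left(\left(-6 - 18\right) \frac{1}{7} - 5\right) = \left(\frac{3}{16} + \frac{7}{4}\right) \left(\left(-24\right) \frac{1}{7} - 5\right) = \frac{31 \left(- \frac{24}{7} - 5\right)}{16} = \frac{31}{16} \left(- \frac{59}{7}\right) = - \frac{1829}{112}$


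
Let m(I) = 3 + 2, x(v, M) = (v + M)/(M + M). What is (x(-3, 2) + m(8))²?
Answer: 361/16 ≈ 22.563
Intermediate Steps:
x(v, M) = (M + v)/(2*M) (x(v, M) = (M + v)/((2*M)) = (M + v)*(1/(2*M)) = (M + v)/(2*M))
m(I) = 5
(x(-3, 2) + m(8))² = ((½)*(2 - 3)/2 + 5)² = ((½)*(½)*(-1) + 5)² = (-¼ + 5)² = (19/4)² = 361/16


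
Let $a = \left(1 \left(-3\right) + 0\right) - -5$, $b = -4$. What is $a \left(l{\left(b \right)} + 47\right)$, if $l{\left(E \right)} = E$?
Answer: $86$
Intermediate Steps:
$a = 2$ ($a = \left(-3 + 0\right) + 5 = -3 + 5 = 2$)
$a \left(l{\left(b \right)} + 47\right) = 2 \left(-4 + 47\right) = 2 \cdot 43 = 86$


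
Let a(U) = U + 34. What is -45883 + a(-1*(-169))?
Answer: -45680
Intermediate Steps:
a(U) = 34 + U
-45883 + a(-1*(-169)) = -45883 + (34 - 1*(-169)) = -45883 + (34 + 169) = -45883 + 203 = -45680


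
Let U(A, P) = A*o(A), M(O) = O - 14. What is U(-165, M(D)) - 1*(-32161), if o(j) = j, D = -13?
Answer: 59386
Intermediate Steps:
M(O) = -14 + O
U(A, P) = A² (U(A, P) = A*A = A²)
U(-165, M(D)) - 1*(-32161) = (-165)² - 1*(-32161) = 27225 + 32161 = 59386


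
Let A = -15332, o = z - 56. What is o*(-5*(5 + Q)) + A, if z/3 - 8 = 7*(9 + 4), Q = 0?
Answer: -21357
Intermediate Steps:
z = 297 (z = 24 + 3*(7*(9 + 4)) = 24 + 3*(7*13) = 24 + 3*91 = 24 + 273 = 297)
o = 241 (o = 297 - 56 = 241)
o*(-5*(5 + Q)) + A = 241*(-5*(5 + 0)) - 15332 = 241*(-5*5) - 15332 = 241*(-25) - 15332 = -6025 - 15332 = -21357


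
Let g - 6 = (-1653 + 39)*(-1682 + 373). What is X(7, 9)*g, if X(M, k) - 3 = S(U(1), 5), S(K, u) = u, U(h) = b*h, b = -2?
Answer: 16901856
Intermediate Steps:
U(h) = -2*h
X(M, k) = 8 (X(M, k) = 3 + 5 = 8)
g = 2112732 (g = 6 + (-1653 + 39)*(-1682 + 373) = 6 - 1614*(-1309) = 6 + 2112726 = 2112732)
X(7, 9)*g = 8*2112732 = 16901856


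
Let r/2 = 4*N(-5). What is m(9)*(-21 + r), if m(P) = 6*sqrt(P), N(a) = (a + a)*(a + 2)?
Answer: 3942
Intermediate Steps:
N(a) = 2*a*(2 + a) (N(a) = (2*a)*(2 + a) = 2*a*(2 + a))
r = 240 (r = 2*(4*(2*(-5)*(2 - 5))) = 2*(4*(2*(-5)*(-3))) = 2*(4*30) = 2*120 = 240)
m(9)*(-21 + r) = (6*sqrt(9))*(-21 + 240) = (6*3)*219 = 18*219 = 3942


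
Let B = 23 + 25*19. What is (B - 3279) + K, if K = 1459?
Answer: -1322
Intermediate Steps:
B = 498 (B = 23 + 475 = 498)
(B - 3279) + K = (498 - 3279) + 1459 = -2781 + 1459 = -1322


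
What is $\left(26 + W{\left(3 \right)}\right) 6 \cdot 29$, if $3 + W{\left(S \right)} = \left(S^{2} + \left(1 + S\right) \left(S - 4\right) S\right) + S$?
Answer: $4002$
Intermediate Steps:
$W{\left(S \right)} = -3 + S + S^{2} + S \left(1 + S\right) \left(-4 + S\right)$ ($W{\left(S \right)} = -3 + \left(\left(S^{2} + \left(1 + S\right) \left(S - 4\right) S\right) + S\right) = -3 + \left(\left(S^{2} + \left(1 + S\right) \left(-4 + S\right) S\right) + S\right) = -3 + \left(\left(S^{2} + S \left(1 + S\right) \left(-4 + S\right)\right) + S\right) = -3 + \left(S + S^{2} + S \left(1 + S\right) \left(-4 + S\right)\right) = -3 + S + S^{2} + S \left(1 + S\right) \left(-4 + S\right)$)
$\left(26 + W{\left(3 \right)}\right) 6 \cdot 29 = \left(26 - \left(12 - 27 + 18\right)\right) 6 \cdot 29 = \left(26 - 3\right) 174 = 23 \cdot 174 = 4002$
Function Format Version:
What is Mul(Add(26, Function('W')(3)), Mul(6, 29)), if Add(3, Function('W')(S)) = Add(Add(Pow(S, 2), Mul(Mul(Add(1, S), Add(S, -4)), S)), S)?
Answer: 4002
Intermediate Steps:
Function('W')(S) = Add(-3, S, Pow(S, 2), Mul(S, Add(1, S), Add(-4, S))) (Function('W')(S) = Add(-3, Add(Add(Pow(S, 2), Mul(Mul(Add(1, S), Add(S, -4)), S)), S)) = Add(-3, Add(Add(Pow(S, 2), Mul(Mul(Add(1, S), Add(-4, S)), S)), S)) = Add(-3, Add(Add(Pow(S, 2), Mul(S, Add(1, S), Add(-4, S))), S)) = Add(-3, Add(S, Pow(S, 2), Mul(S, Add(1, S), Add(-4, S)))) = Add(-3, S, Pow(S, 2), Mul(S, Add(1, S), Add(-4, S))))
Mul(Add(26, Function('W')(3)), Mul(6, 29)) = Mul(Add(26, Add(-3, Pow(3, 3), Mul(-3, 3), Mul(-2, Pow(3, 2)))), Mul(6, 29)) = Mul(Add(26, Add(-3, 27, -9, Mul(-2, 9))), 174) = Mul(Add(26, Add(-3, 27, -9, -18)), 174) = Mul(Add(26, -3), 174) = Mul(23, 174) = 4002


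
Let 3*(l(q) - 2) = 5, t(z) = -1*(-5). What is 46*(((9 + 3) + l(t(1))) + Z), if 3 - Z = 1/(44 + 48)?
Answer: 5149/6 ≈ 858.17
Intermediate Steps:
Z = 275/92 (Z = 3 - 1/(44 + 48) = 3 - 1/92 = 275/92 ≈ 2.9891)
t(z) = 5
l(q) = 11/3 (l(q) = 2 + (⅓)*5 = 2 + 5/3 = 11/3)
46*(((9 + 3) + l(t(1))) + Z) = 46*(((9 + 3) + 11/3) + 275/92) = 46*((12 + 11/3) + 275/92) = 46*(47/3 + 275/92) = 46*(5149/276) = 5149/6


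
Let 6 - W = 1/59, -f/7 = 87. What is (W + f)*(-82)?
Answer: 2917396/59 ≈ 49447.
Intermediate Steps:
f = -609 (f = -7*87 = -609)
W = 353/59 (W = 6 - 1/59 = 353/59 ≈ 5.9830)
(W + f)*(-82) = (353/59 - 609)*(-82) = -35578/59*(-82) = 2917396/59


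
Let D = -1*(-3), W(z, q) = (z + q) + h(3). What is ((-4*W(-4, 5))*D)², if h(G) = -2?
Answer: 144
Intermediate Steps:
W(z, q) = -2 + q + z (W(z, q) = (z + q) - 2 = (q + z) - 2 = -2 + q + z)
D = 3
((-4*W(-4, 5))*D)² = (-4*(-2 + 5 - 4)*3)² = (-4*(-1)*3)² = (4*3)² = 12² = 144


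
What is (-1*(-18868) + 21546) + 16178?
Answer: 56592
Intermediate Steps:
(-1*(-18868) + 21546) + 16178 = (18868 + 21546) + 16178 = 40414 + 16178 = 56592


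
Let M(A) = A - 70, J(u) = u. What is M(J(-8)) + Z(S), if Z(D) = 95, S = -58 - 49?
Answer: 17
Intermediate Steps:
S = -107
M(A) = -70 + A
M(J(-8)) + Z(S) = (-70 - 8) + 95 = -78 + 95 = 17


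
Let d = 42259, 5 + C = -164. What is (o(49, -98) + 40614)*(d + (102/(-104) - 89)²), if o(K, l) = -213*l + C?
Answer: 8349279476263/2704 ≈ 3.0878e+9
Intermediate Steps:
C = -169 (C = -5 - 164 = -169)
o(K, l) = -169 - 213*l (o(K, l) = -213*l - 169 = -169 - 213*l)
(o(49, -98) + 40614)*(d + (102/(-104) - 89)²) = ((-169 - 213*(-98)) + 40614)*(42259 + (102/(-104) - 89)²) = ((-169 + 20874) + 40614)*(42259 + (102*(-1/104) - 89)²) = (20705 + 40614)*(42259 + (-51/52 - 89)²) = 61319*(42259 + (-4679/52)²) = 61319*(42259 + 21893041/2704) = 61319*(136161377/2704) = 8349279476263/2704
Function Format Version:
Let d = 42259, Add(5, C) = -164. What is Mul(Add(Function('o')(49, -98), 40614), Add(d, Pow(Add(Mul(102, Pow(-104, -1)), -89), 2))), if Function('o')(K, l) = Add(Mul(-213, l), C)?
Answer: Rational(8349279476263, 2704) ≈ 3.0878e+9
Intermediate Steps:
C = -169 (C = Add(-5, -164) = -169)
Function('o')(K, l) = Add(-169, Mul(-213, l)) (Function('o')(K, l) = Add(Mul(-213, l), -169) = Add(-169, Mul(-213, l)))
Mul(Add(Function('o')(49, -98), 40614), Add(d, Pow(Add(Mul(102, Pow(-104, -1)), -89), 2))) = Mul(Add(Add(-169, Mul(-213, -98)), 40614), Add(42259, Pow(Add(Mul(102, Pow(-104, -1)), -89), 2))) = Mul(Add(Add(-169, 20874), 40614), Add(42259, Pow(Add(Mul(102, Rational(-1, 104)), -89), 2))) = Mul(Add(20705, 40614), Add(42259, Pow(Add(Rational(-51, 52), -89), 2))) = Mul(61319, Add(42259, Pow(Rational(-4679, 52), 2))) = Mul(61319, Add(42259, Rational(21893041, 2704))) = Mul(61319, Rational(136161377, 2704)) = Rational(8349279476263, 2704)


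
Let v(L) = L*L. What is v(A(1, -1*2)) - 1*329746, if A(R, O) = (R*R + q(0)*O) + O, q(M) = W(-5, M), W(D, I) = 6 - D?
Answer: -329217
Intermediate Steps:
q(M) = 11 (q(M) = 6 - 1*(-5) = 6 + 5 = 11)
A(R, O) = R² + 12*O (A(R, O) = (R*R + 11*O) + O = (R² + 11*O) + O = R² + 12*O)
v(L) = L²
v(A(1, -1*2)) - 1*329746 = (1² + 12*(-1*2))² - 1*329746 = (1 + 12*(-2))² - 329746 = (1 - 24)² - 329746 = (-23)² - 329746 = 529 - 329746 = -329217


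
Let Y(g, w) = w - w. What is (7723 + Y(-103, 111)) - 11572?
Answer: -3849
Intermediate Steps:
Y(g, w) = 0
(7723 + Y(-103, 111)) - 11572 = (7723 + 0) - 11572 = 7723 - 11572 = -3849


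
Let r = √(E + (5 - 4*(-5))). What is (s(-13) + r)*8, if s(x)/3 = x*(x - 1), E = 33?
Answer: 4368 + 8*√58 ≈ 4428.9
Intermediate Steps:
s(x) = 3*x*(-1 + x) (s(x) = 3*(x*(x - 1)) = 3*(x*(-1 + x)) = 3*x*(-1 + x))
r = √58 (r = √(33 + (5 - 4*(-5))) = √(33 + (5 + 20)) = √(33 + 25) = √58 ≈ 7.6158)
(s(-13) + r)*8 = (3*(-13)*(-1 - 13) + √58)*8 = (3*(-13)*(-14) + √58)*8 = (546 + √58)*8 = 4368 + 8*√58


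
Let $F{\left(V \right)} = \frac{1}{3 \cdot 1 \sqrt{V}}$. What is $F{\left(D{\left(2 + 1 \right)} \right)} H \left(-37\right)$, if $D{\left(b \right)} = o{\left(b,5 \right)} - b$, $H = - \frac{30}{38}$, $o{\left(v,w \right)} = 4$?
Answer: $\frac{185}{19} \approx 9.7368$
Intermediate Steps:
$H = - \frac{15}{19}$ ($H = \left(-30\right) \frac{1}{38} = - \frac{15}{19} \approx -0.78947$)
$D{\left(b \right)} = 4 - b$
$F{\left(V \right)} = \frac{1}{3 \sqrt{V}}$
$F{\left(D{\left(2 + 1 \right)} \right)} H \left(-37\right) = \frac{1}{3 \sqrt{4 - \left(2 + 1\right)}} \left(- \frac{15}{19}\right) \left(-37\right) = \frac{1}{3 \sqrt{4 - 3}} \left(- \frac{15}{19}\right) \left(-37\right) = \frac{1}{3 \cdot 1} \left(- \frac{15}{19}\right) \left(-37\right) = \frac{1}{3} \cdot 1 \left(- \frac{15}{19}\right) \left(-37\right) = \frac{1}{3} \left(- \frac{15}{19}\right) \left(-37\right) = \left(- \frac{5}{19}\right) \left(-37\right) = \frac{185}{19}$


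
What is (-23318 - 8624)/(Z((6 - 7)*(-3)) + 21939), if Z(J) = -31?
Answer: -15971/10954 ≈ -1.4580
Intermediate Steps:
(-23318 - 8624)/(Z((6 - 7)*(-3)) + 21939) = (-23318 - 8624)/(-31 + 21939) = -31942/21908 = -31942*1/21908 = -15971/10954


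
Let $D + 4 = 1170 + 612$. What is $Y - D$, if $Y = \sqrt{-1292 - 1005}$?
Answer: $-1778 + i \sqrt{2297} \approx -1778.0 + 47.927 i$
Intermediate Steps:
$D = 1778$ ($D = -4 + \left(1170 + 612\right) = -4 + 1782 = 1778$)
$Y = i \sqrt{2297}$ ($Y = \sqrt{-2297} = i \sqrt{2297} \approx 47.927 i$)
$Y - D = i \sqrt{2297} - 1778 = -1778 + i \sqrt{2297}$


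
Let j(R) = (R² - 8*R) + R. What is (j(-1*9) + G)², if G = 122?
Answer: 70756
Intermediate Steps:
j(R) = R² - 7*R
(j(-1*9) + G)² = ((-1*9)*(-7 - 1*9) + 122)² = (-9*(-7 - 9) + 122)² = (-9*(-16) + 122)² = (144 + 122)² = 266² = 70756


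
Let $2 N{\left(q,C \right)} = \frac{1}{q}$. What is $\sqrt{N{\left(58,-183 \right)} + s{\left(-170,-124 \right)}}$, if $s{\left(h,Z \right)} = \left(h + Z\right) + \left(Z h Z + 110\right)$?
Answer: $\frac{i \sqrt{8793845827}}{58} \approx 1616.8 i$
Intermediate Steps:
$N{\left(q,C \right)} = \frac{1}{2 q}$
$s{\left(h,Z \right)} = 110 + Z + h + h Z^{2}$ ($s{\left(h,Z \right)} = \left(Z + h\right) + \left(h Z^{2} + 110\right) = \left(Z + h\right) + \left(110 + h Z^{2}\right) = 110 + Z + h + h Z^{2}$)
$\sqrt{N{\left(58,-183 \right)} + s{\left(-170,-124 \right)}} = \sqrt{\frac{1}{2 \cdot 58} - \left(184 + 2613920\right)} = \sqrt{\frac{1}{2} \cdot \frac{1}{58} - 2614104} = \sqrt{\frac{1}{116} - 2614104} = \sqrt{- \frac{303236063}{116}} = \frac{i \sqrt{8793845827}}{58}$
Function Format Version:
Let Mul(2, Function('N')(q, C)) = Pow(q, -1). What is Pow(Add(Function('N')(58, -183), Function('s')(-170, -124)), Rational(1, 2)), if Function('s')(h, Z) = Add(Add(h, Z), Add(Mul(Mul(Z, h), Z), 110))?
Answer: Mul(Rational(1, 58), I, Pow(8793845827, Rational(1, 2))) ≈ Mul(1616.8, I)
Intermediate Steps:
Function('N')(q, C) = Mul(Rational(1, 2), Pow(q, -1))
Function('s')(h, Z) = Add(110, Z, h, Mul(h, Pow(Z, 2))) (Function('s')(h, Z) = Add(Add(Z, h), Add(Mul(h, Pow(Z, 2)), 110)) = Add(Add(Z, h), Add(110, Mul(h, Pow(Z, 2)))) = Add(110, Z, h, Mul(h, Pow(Z, 2))))
Pow(Add(Function('N')(58, -183), Function('s')(-170, -124)), Rational(1, 2)) = Pow(Add(Mul(Rational(1, 2), Pow(58, -1)), Add(110, -124, -170, Mul(-170, Pow(-124, 2)))), Rational(1, 2)) = Pow(Add(Mul(Rational(1, 2), Rational(1, 58)), Add(110, -124, -170, Mul(-170, 15376))), Rational(1, 2)) = Pow(Add(Rational(1, 116), Add(110, -124, -170, -2613920)), Rational(1, 2)) = Pow(Add(Rational(1, 116), -2614104), Rational(1, 2)) = Pow(Rational(-303236063, 116), Rational(1, 2)) = Mul(Rational(1, 58), I, Pow(8793845827, Rational(1, 2)))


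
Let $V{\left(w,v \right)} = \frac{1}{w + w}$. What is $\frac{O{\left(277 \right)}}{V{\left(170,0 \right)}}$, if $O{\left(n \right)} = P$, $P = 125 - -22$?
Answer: $49980$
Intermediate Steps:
$V{\left(w,v \right)} = \frac{1}{2 w}$
$P = 147$ ($P = 125 + 22 = 147$)
$O{\left(n \right)} = 147$
$\frac{O{\left(277 \right)}}{V{\left(170,0 \right)}} = \frac{147}{\frac{1}{2} \cdot \frac{1}{170}} = 147 \frac{1}{\frac{1}{340}} = 147 \cdot 340 = 49980$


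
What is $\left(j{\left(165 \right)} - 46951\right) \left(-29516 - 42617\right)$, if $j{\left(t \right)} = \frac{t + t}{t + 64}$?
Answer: $\frac{775534270717}{229} \approx 3.3866 \cdot 10^{9}$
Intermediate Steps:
$j{\left(t \right)} = \frac{2 t}{64 + t}$
$\left(j{\left(165 \right)} - 46951\right) \left(-29516 - 42617\right) = \left(2 \cdot 165 \frac{1}{64 + 165} - 46951\right) \left(-29516 - 42617\right) = \left(2 \cdot 165 \cdot \frac{1}{229} - 46951\right) \left(-72133\right) = \left(\frac{330}{229} - 46951\right) \left(-72133\right) = \left(- \frac{10751449}{229}\right) \left(-72133\right) = \frac{775534270717}{229}$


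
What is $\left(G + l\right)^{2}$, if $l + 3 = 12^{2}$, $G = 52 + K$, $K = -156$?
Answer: $1369$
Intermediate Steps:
$G = -104$ ($G = 52 - 156 = -104$)
$l = 141$ ($l = -3 + 12^{2} = -3 + 144 = 141$)
$\left(G + l\right)^{2} = \left(-104 + 141\right)^{2} = 37^{2} = 1369$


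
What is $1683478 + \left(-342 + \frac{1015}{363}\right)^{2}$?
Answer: $\frac{236991455743}{131769} \approx 1.7985 \cdot 10^{6}$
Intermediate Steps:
$1683478 + \left(-342 + \frac{1015}{363}\right)^{2} = 1683478 + \left(- \frac{123131}{363}\right)^{2} = 1683478 + \frac{15161243161}{131769} = \frac{236991455743}{131769}$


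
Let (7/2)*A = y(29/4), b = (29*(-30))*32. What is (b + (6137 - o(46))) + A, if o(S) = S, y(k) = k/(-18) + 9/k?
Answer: -158939941/7308 ≈ -21749.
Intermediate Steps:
y(k) = 9/k - k/18 (y(k) = k*(-1/18) + 9/k = -k/18 + 9/k = 9/k - k/18)
b = -27840 (b = -870*32 = -27840)
A = 1751/7308 (A = 2*(9/((29/4)) - 29/(18*4))/7 = 2*(9/((29*(¼))) - 29/(18*4))/7 = 2*(9/(29/4) - 1/18*29/4)/7 = 2*(9*(4/29) - 29/72)/7 = 2*(36/29 - 29/72)/7 = (2/7)*(1751/2088) = 1751/7308 ≈ 0.23960)
(b + (6137 - o(46))) + A = (-27840 + (6137 - 1*46)) + 1751/7308 = (-27840 + (6137 - 46)) + 1751/7308 = (-27840 + 6091) + 1751/7308 = -21749 + 1751/7308 = -158939941/7308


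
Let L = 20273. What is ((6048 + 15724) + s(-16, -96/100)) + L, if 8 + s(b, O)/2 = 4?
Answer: 42037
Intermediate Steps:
s(b, O) = -8 (s(b, O) = -16 + 2*4 = -16 + 8 = -8)
((6048 + 15724) + s(-16, -96/100)) + L = ((6048 + 15724) - 8) + 20273 = (21772 - 8) + 20273 = 21764 + 20273 = 42037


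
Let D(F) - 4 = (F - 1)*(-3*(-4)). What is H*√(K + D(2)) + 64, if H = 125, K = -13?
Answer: 64 + 125*√3 ≈ 280.51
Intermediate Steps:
D(F) = -8 + 12*F (D(F) = 4 + (F - 1)*(-3*(-4)) = 4 + (-1 + F)*12 = 4 + (-12 + 12*F) = -8 + 12*F)
H*√(K + D(2)) + 64 = 125*√(-13 + (-8 + 12*2)) + 64 = 125*√(-13 + (-8 + 24)) + 64 = 125*√(-13 + 16) + 64 = 125*√3 + 64 = 64 + 125*√3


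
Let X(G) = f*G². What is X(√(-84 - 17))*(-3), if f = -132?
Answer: -39996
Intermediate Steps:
X(G) = -132*G²
X(√(-84 - 17))*(-3) = -132*(√(-84 - 17))²*(-3) = -132*(√(-101))²*(-3) = -132*(I*√101)²*(-3) = -132*(-101)*(-3) = 13332*(-3) = -39996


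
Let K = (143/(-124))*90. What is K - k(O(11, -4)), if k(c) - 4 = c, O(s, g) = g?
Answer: -6435/62 ≈ -103.79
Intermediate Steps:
k(c) = 4 + c
K = -6435/62 (K = (143*(-1/124))*90 = -143/124*90 = -6435/62 ≈ -103.79)
K - k(O(11, -4)) = -6435/62 - (4 - 4) = -6435/62 - 1*0 = -6435/62 + 0 = -6435/62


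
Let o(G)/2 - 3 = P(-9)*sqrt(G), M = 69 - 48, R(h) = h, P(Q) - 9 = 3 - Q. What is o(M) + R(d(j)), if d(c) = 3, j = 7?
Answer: 9 + 42*sqrt(21) ≈ 201.47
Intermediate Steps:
P(Q) = 12 - Q (P(Q) = 9 + (3 - Q) = 12 - Q)
M = 21
o(G) = 6 + 42*sqrt(G) (o(G) = 6 + 2*((12 - 1*(-9))*sqrt(G)) = 6 + 2*((12 + 9)*sqrt(G)) = 6 + 2*(21*sqrt(G)) = 6 + 42*sqrt(G))
o(M) + R(d(j)) = (6 + 42*sqrt(21)) + 3 = 9 + 42*sqrt(21)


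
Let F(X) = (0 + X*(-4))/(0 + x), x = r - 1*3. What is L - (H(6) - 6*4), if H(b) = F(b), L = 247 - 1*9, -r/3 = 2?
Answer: 778/3 ≈ 259.33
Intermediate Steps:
r = -6 (r = -3*2 = -6)
x = -9 (x = -6 - 1*3 = -6 - 3 = -9)
L = 238 (L = 247 - 9 = 238)
F(X) = 4*X/9 (F(X) = (0 + X*(-4))/(0 - 9) = (0 - 4*X)/(-9) = -4*X*(-⅑) = 4*X/9)
H(b) = 4*b/9
L - (H(6) - 6*4) = 238 - ((4/9)*6 - 6*4) = 238 - (8/3 - 24) = 238 - 1*(-64/3) = 238 + 64/3 = 778/3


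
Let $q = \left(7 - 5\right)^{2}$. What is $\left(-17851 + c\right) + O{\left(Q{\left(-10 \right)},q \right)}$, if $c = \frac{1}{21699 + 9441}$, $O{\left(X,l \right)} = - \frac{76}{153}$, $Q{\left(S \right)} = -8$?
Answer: $- \frac{9450225323}{529380} \approx -17852.0$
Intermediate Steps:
$q = 4$ ($q = 2^{2} = 4$)
$O{\left(X,l \right)} = - \frac{76}{153}$ ($O{\left(X,l \right)} = \left(-76\right) \frac{1}{153} = - \frac{76}{153}$)
$c = \frac{1}{31140} \approx 3.2113 \cdot 10^{-5}$
$\left(-17851 + c\right) + O{\left(Q{\left(-10 \right)},q \right)} = \left(-17851 + \frac{1}{31140}\right) - \frac{76}{153} = - \frac{555880139}{31140} - \frac{76}{153} = - \frac{9450225323}{529380}$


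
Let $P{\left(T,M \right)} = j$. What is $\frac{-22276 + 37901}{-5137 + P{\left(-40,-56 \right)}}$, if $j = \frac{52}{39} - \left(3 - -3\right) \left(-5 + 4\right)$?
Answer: $- \frac{46875}{15389} \approx -3.046$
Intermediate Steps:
$j = \frac{22}{3}$ ($j = 52 \cdot \frac{1}{39} - \left(3 + 3\right) \left(-1\right) = \frac{4}{3} - 6 \left(-1\right) = \frac{4}{3} - -6 = \frac{4}{3} + 6 = \frac{22}{3} \approx 7.3333$)
$P{\left(T,M \right)} = \frac{22}{3}$
$\frac{-22276 + 37901}{-5137 + P{\left(-40,-56 \right)}} = \frac{-22276 + 37901}{-5137 + \frac{22}{3}} = \frac{15625}{- \frac{15389}{3}} = 15625 \left(- \frac{3}{15389}\right) = - \frac{46875}{15389}$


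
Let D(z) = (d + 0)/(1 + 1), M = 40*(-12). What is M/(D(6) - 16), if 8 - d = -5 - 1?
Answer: 160/3 ≈ 53.333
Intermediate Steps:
M = -480
d = 14 (d = 8 - (-5 - 1) = 8 - 1*(-6) = 8 + 6 = 14)
D(z) = 7 (D(z) = (14 + 0)/(1 + 1) = 14/2 = 14*(½) = 7)
M/(D(6) - 16) = -480/(7 - 16) = -480/(-9) = -⅑*(-480) = 160/3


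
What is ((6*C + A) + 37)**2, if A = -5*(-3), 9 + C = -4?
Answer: 676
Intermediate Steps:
C = -13 (C = -9 - 4 = -13)
A = 15
((6*C + A) + 37)**2 = ((6*(-13) + 15) + 37)**2 = ((-78 + 15) + 37)**2 = (-63 + 37)**2 = (-26)**2 = 676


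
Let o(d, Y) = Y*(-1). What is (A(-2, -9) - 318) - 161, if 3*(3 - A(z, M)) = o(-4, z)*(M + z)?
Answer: -1406/3 ≈ -468.67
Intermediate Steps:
o(d, Y) = -Y
A(z, M) = 3 + z*(M + z)/3 (A(z, M) = 3 - (-z)*(M + z)/3 = 3 - (-1)*z*(M + z)/3 = 3 + z*(M + z)/3)
(A(-2, -9) - 318) - 161 = ((3 + (1/3)*(-2)**2 + (1/3)*(-9)*(-2)) - 318) - 161 = ((3 + (1/3)*4 + 6) - 318) - 161 = ((3 + 4/3 + 6) - 318) - 161 = (31/3 - 318) - 161 = -923/3 - 161 = -1406/3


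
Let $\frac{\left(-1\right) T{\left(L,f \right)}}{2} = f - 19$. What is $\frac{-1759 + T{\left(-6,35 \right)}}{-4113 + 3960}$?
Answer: $\frac{199}{17} \approx 11.706$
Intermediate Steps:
$T{\left(L,f \right)} = 38 - 2 f$ ($T{\left(L,f \right)} = - 2 \left(f - 19\right) = - 2 \left(-19 + f\right) = 38 - 2 f$)
$\frac{-1759 + T{\left(-6,35 \right)}}{-4113 + 3960} = \frac{-1759 + \left(38 - 70\right)}{-4113 + 3960} = \frac{-1759 + \left(38 - 70\right)}{-153} = \left(-1759 - 32\right) \left(- \frac{1}{153}\right) = \left(-1791\right) \left(- \frac{1}{153}\right) = \frac{199}{17}$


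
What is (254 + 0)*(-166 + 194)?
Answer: 7112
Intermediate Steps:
(254 + 0)*(-166 + 194) = 254*28 = 7112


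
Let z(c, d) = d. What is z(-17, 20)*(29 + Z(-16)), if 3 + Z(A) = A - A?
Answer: 520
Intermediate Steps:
Z(A) = -3 (Z(A) = -3 + (A - A) = -3 + 0 = -3)
z(-17, 20)*(29 + Z(-16)) = 20*(29 - 3) = 20*26 = 520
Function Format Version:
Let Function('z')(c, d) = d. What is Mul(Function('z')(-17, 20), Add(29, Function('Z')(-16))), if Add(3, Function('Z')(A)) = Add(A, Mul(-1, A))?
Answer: 520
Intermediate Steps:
Function('Z')(A) = -3 (Function('Z')(A) = Add(-3, Add(A, Mul(-1, A))) = Add(-3, 0) = -3)
Mul(Function('z')(-17, 20), Add(29, Function('Z')(-16))) = Mul(20, Add(29, -3)) = Mul(20, 26) = 520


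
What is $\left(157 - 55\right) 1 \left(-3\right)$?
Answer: $-306$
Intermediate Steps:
$\left(157 - 55\right) 1 \left(-3\right) = 102 \left(-3\right) = -306$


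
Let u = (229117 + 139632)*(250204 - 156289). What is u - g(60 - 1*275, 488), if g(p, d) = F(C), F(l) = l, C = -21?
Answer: 34631062356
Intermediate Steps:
g(p, d) = -21
u = 34631062335 (u = 368749*93915 = 34631062335)
u - g(60 - 1*275, 488) = 34631062335 - 1*(-21) = 34631062335 + 21 = 34631062356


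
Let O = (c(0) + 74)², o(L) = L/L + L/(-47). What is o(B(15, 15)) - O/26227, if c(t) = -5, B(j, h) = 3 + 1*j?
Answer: 536816/1232669 ≈ 0.43549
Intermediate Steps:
B(j, h) = 3 + j
o(L) = 1 - L/47 (o(L) = 1 + L*(-1/47) = 1 - L/47)
O = 4761 (O = (-5 + 74)² = 69² = 4761)
o(B(15, 15)) - O/26227 = (1 - (3 + 15)/47) - 4761/26227 = (1 - 1/47*18) - 4761/26227 = (1 - 18/47) - 1*4761/26227 = 29/47 - 4761/26227 = 536816/1232669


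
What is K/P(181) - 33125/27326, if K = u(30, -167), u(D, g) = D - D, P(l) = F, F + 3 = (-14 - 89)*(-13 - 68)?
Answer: -33125/27326 ≈ -1.2122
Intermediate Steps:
F = 8340 (F = -3 + (-14 - 89)*(-13 - 68) = -3 - 103*(-81) = -3 + 8343 = 8340)
P(l) = 8340
u(D, g) = 0
K = 0
K/P(181) - 33125/27326 = 0/8340 - 33125/27326 = 0*(1/8340) - 33125*1/27326 = 0 - 33125/27326 = -33125/27326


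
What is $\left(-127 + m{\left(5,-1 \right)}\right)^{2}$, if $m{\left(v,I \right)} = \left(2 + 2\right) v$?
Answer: $11449$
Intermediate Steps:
$m{\left(v,I \right)} = 4 v$
$\left(-127 + m{\left(5,-1 \right)}\right)^{2} = \left(-127 + 4 \cdot 5\right)^{2} = \left(-127 + 20\right)^{2} = \left(-107\right)^{2} = 11449$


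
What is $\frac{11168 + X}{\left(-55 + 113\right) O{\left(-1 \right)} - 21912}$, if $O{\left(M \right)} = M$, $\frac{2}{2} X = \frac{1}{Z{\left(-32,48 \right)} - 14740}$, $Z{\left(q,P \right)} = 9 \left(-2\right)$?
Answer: $- \frac{164817343}{324233260} \approx -0.50833$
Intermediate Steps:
$Z{\left(q,P \right)} = -18$
$X = - \frac{1}{14758}$ ($X = \frac{1}{-18 - 14740} = \frac{1}{-14758} = - \frac{1}{14758} \approx -6.776 \cdot 10^{-5}$)
$\frac{11168 + X}{\left(-55 + 113\right) O{\left(-1 \right)} - 21912} = \frac{11168 - \frac{1}{14758}}{\left(-55 + 113\right) \left(-1\right) - 21912} = \frac{164817343}{14758 \left(58 \left(-1\right) - 21912\right)} = \frac{164817343}{14758 \left(-58 - 21912\right)} = \frac{164817343}{14758 \left(-21970\right)} = \frac{164817343}{14758} \left(- \frac{1}{21970}\right) = - \frac{164817343}{324233260}$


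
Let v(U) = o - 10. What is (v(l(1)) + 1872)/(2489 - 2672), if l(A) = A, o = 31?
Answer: -631/61 ≈ -10.344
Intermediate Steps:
v(U) = 21 (v(U) = 31 - 10 = 21)
(v(l(1)) + 1872)/(2489 - 2672) = (21 + 1872)/(2489 - 2672) = 1893/(-183) = 1893*(-1/183) = -631/61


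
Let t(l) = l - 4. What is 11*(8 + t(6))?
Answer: 110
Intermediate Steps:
t(l) = -4 + l
11*(8 + t(6)) = 11*(8 + (-4 + 6)) = 11*(8 + 2) = 11*10 = 110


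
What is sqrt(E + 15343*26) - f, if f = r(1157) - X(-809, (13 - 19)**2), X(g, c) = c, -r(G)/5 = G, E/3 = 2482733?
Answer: 5821 + sqrt(7847117) ≈ 8622.3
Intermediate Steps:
E = 7448199 (E = 3*2482733 = 7448199)
r(G) = -5*G
f = -5821 (f = -5*1157 - (13 - 19)**2 = -5785 - 1*(-6)**2 = -5785 - 1*36 = -5785 - 36 = -5821)
sqrt(E + 15343*26) - f = sqrt(7448199 + 15343*26) - 1*(-5821) = sqrt(7448199 + 398918) + 5821 = sqrt(7847117) + 5821 = 5821 + sqrt(7847117)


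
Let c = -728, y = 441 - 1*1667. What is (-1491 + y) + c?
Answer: -3445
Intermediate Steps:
y = -1226 (y = 441 - 1667 = -1226)
(-1491 + y) + c = (-1491 - 1226) - 728 = -2717 - 728 = -3445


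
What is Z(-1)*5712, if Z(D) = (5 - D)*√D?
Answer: 34272*I ≈ 34272.0*I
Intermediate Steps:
Z(D) = √D*(5 - D)
Z(-1)*5712 = (√(-1)*(5 - 1*(-1)))*5712 = (I*(5 + 1))*5712 = (I*6)*5712 = (6*I)*5712 = 34272*I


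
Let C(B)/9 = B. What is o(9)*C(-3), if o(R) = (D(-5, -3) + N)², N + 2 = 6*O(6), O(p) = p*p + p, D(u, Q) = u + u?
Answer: -1555200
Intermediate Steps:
D(u, Q) = 2*u
O(p) = p + p² (O(p) = p² + p = p + p²)
C(B) = 9*B
N = 250 (N = -2 + 6*(6*(1 + 6)) = -2 + 6*(6*7) = -2 + 6*42 = -2 + 252 = 250)
o(R) = 57600 (o(R) = (2*(-5) + 250)² = (-10 + 250)² = 240² = 57600)
o(9)*C(-3) = 57600*(9*(-3)) = 57600*(-27) = -1555200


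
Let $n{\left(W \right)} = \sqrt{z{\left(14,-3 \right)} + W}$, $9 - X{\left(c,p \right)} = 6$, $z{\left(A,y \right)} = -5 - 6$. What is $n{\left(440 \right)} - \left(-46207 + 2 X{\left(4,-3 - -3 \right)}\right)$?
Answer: $46201 + \sqrt{429} \approx 46222.0$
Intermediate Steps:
$z{\left(A,y \right)} = -11$
$X{\left(c,p \right)} = 3$ ($X{\left(c,p \right)} = 9 - 6 = 3$)
$n{\left(W \right)} = \sqrt{-11 + W}$
$n{\left(440 \right)} - \left(-46207 + 2 X{\left(4,-3 - -3 \right)}\right) = \sqrt{-11 + 440} - -46201 = \sqrt{429} + \left(-6 + 46207\right) = \sqrt{429} + 46201 = 46201 + \sqrt{429}$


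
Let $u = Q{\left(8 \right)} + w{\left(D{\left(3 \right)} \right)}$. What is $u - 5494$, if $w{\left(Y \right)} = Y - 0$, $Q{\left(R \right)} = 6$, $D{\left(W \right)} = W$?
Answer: $-5485$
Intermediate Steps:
$w{\left(Y \right)} = Y$ ($w{\left(Y \right)} = Y + 0 = Y$)
$u = 9$ ($u = 6 + 3 = 9$)
$u - 5494 = 9 - 5494 = -5485$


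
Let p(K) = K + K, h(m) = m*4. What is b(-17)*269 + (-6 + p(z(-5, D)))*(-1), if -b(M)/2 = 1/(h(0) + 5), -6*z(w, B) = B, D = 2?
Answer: -1514/15 ≈ -100.93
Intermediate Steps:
h(m) = 4*m
z(w, B) = -B/6
b(M) = -⅖ (b(M) = -2/(4*0 + 5) = -2/(0 + 5) = -2/5 = -2*⅕ = -⅖)
p(K) = 2*K
b(-17)*269 + (-6 + p(z(-5, D)))*(-1) = -⅖*269 + (-6 + 2*(-⅙*2))*(-1) = -538/5 + (-6 + 2*(-⅓))*(-1) = -538/5 + (-6 - ⅔)*(-1) = -538/5 - 20/3*(-1) = -538/5 + 20/3 = -1514/15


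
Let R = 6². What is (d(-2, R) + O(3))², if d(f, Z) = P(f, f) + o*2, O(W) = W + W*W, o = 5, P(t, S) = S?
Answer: 400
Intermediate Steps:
R = 36
O(W) = W + W²
d(f, Z) = 10 + f (d(f, Z) = f + 5*2 = f + 10 = 10 + f)
(d(-2, R) + O(3))² = ((10 - 2) + 3*(1 + 3))² = (8 + 3*4)² = (8 + 12)² = 20² = 400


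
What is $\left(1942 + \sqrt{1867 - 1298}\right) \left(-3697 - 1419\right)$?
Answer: $-9935272 - 5116 \sqrt{569} \approx -1.0057 \cdot 10^{7}$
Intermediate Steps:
$\left(1942 + \sqrt{1867 - 1298}\right) \left(-3697 - 1419\right) = \left(1942 + \sqrt{569}\right) \left(-5116\right) = -9935272 - 5116 \sqrt{569}$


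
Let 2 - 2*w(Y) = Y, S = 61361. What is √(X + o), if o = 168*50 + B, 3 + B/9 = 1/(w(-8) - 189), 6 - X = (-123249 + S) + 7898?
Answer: √527890802/92 ≈ 249.74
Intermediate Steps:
X = 53996 (X = 6 - ((-123249 + 61361) + 7898) = 6 - (-61888 + 7898) = 6 - 1*(-53990) = 6 + 53990 = 53996)
w(Y) = 1 - Y/2
B = -4977/184 (B = -27 + 9/((1 - ½*(-8)) - 189) = -27 + 9/((1 + 4) - 189) = -27 + 9/(5 - 189) = -27 + 9/(-184) = -27 + 9*(-1/184) = -27 - 9/184 = -4977/184 ≈ -27.049)
o = 1540623/184 (o = 168*50 - 4977/184 = 8400 - 4977/184 = 1540623/184 ≈ 8373.0)
√(X + o) = √(53996 + 1540623/184) = √(11475887/184) = √527890802/92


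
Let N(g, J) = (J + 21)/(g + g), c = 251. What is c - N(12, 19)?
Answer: 748/3 ≈ 249.33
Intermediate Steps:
N(g, J) = (21 + J)/(2*g) (N(g, J) = (21 + J)/((2*g)) = (21 + J)*(1/(2*g)) = (21 + J)/(2*g))
c - N(12, 19) = 251 - (21 + 19)/(2*12) = 251 - 40/(2*12) = 251 - 1*5/3 = 251 - 5/3 = 748/3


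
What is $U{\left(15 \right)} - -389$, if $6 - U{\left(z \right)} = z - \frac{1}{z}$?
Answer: $\frac{5701}{15} \approx 380.07$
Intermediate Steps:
$U{\left(z \right)} = 6 + \frac{1}{z} - z$ ($U{\left(z \right)} = 6 - \left(z - \frac{1}{z}\right) = 6 + \frac{1}{z} - z$)
$U{\left(15 \right)} - -389 = \left(6 + \frac{1}{15} - 15\right) - -389 = \left(6 + \frac{1}{15} - 15\right) + 389 = - \frac{134}{15} + 389 = \frac{5701}{15}$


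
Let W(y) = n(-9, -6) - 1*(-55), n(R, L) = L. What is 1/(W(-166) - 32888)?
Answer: -1/32839 ≈ -3.0452e-5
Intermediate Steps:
W(y) = 49 (W(y) = -6 - 1*(-55) = -6 + 55 = 49)
1/(W(-166) - 32888) = 1/(49 - 32888) = 1/(-32839) = -1/32839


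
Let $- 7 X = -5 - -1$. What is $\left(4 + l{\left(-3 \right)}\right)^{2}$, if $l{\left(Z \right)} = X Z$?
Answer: $\frac{256}{49} \approx 5.2245$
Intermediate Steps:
$X = \frac{4}{7}$ ($X = - \frac{-5 - -1}{7} = - \frac{-5 + 1}{7} = \left(- \frac{1}{7}\right) \left(-4\right) = \frac{4}{7} \approx 0.57143$)
$l{\left(Z \right)} = \frac{4 Z}{7}$
$\left(4 + l{\left(-3 \right)}\right)^{2} = \left(4 + \frac{4}{7} \left(-3\right)\right)^{2} = \left(4 - \frac{12}{7}\right)^{2} = \left(\frac{16}{7}\right)^{2} = \frac{256}{49}$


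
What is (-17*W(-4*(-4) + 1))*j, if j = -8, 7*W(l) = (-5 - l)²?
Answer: 65824/7 ≈ 9403.4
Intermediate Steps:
W(l) = (-5 - l)²/7
(-17*W(-4*(-4) + 1))*j = -17*(5 + (-4*(-4) + 1))²/7*(-8) = -17*(5 + (16 + 1))²/7*(-8) = -17*(5 + 17)²/7*(-8) = -17*22²/7*(-8) = -17*484/7*(-8) = -8228/7*(-8) = 65824/7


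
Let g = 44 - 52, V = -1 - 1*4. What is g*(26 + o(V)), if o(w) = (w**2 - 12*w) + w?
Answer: -848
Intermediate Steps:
V = -5 (V = -1 - 4 = -5)
g = -8
o(w) = w**2 - 11*w
g*(26 + o(V)) = -8*(26 - 5*(-11 - 5)) = -8*(26 - 5*(-16)) = -8*(26 + 80) = -8*106 = -848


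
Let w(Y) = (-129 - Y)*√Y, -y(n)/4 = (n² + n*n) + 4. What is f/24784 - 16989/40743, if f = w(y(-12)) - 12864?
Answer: -19691111/21036969 + 1039*I*√73/6196 ≈ -0.93602 + 1.4327*I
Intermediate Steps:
y(n) = -16 - 8*n² (y(n) = -4*((n² + n*n) + 4) = -4*((n² + n²) + 4) = -4*(2*n² + 4) = -4*(4 + 2*n²) = -16 - 8*n²)
w(Y) = √Y*(-129 - Y)
f = -12864 + 4156*I*√73 (f = √(-16 - 8*(-12)²)*(-129 - (-16 - 8*(-12)²)) - 12864 = √(-16 - 8*144)*(-129 - (-16 - 8*144)) - 12864 = √(-16 - 1152)*(-129 - (-16 - 1152)) - 12864 = √(-1168)*(-129 - 1*(-1168)) - 12864 = (4*I*√73)*(-129 + 1168) - 12864 = (4*I*√73)*1039 - 12864 = 4156*I*√73 - 12864 = -12864 + 4156*I*√73 ≈ -12864.0 + 35509.0*I)
f/24784 - 16989/40743 = (-12864 + 4156*I*√73)/24784 - 16989/40743 = (-12864 + 4156*I*√73)*(1/24784) - 16989*1/40743 = (-804/1549 + 1039*I*√73/6196) - 5663/13581 = -19691111/21036969 + 1039*I*√73/6196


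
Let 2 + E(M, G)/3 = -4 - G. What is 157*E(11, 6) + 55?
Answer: -5597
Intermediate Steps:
E(M, G) = -18 - 3*G (E(M, G) = -6 + 3*(-4 - G) = -6 + (-12 - 3*G) = -18 - 3*G)
157*E(11, 6) + 55 = 157*(-18 - 3*6) + 55 = 157*(-18 - 18) + 55 = 157*(-36) + 55 = -5652 + 55 = -5597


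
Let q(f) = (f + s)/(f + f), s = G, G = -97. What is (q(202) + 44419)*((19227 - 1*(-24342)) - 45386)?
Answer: -32606757277/404 ≈ -8.0710e+7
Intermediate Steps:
s = -97
q(f) = (-97 + f)/(2*f) (q(f) = (f - 97)/(f + f) = (-97 + f)/((2*f)) = (-97 + f)*(1/(2*f)) = (-97 + f)/(2*f))
(q(202) + 44419)*((19227 - 1*(-24342)) - 45386) = ((½)*(-97 + 202)/202 + 44419)*((19227 - 1*(-24342)) - 45386) = ((½)*(1/202)*105 + 44419)*((19227 + 24342) - 45386) = (105/404 + 44419)*(43569 - 45386) = (17945381/404)*(-1817) = -32606757277/404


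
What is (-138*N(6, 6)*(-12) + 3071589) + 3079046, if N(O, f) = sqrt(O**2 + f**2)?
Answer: 6150635 + 9936*sqrt(2) ≈ 6.1647e+6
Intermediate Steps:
(-138*N(6, 6)*(-12) + 3071589) + 3079046 = (-138*sqrt(6**2 + 6**2)*(-12) + 3071589) + 3079046 = (-138*sqrt(36 + 36)*(-12) + 3071589) + 3079046 = (-828*sqrt(2)*(-12) + 3071589) + 3079046 = (9936*sqrt(2) + 3071589) + 3079046 = (3071589 + 9936*sqrt(2)) + 3079046 = 6150635 + 9936*sqrt(2)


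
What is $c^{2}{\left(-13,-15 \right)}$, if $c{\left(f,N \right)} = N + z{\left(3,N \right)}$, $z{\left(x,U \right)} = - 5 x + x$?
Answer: $729$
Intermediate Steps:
$z{\left(x,U \right)} = - 4 x$
$c{\left(f,N \right)} = -12 + N$ ($c{\left(f,N \right)} = N - 12 = -12 + N$)
$c^{2}{\left(-13,-15 \right)} = \left(-12 - 15\right)^{2} = \left(-27\right)^{2} = 729$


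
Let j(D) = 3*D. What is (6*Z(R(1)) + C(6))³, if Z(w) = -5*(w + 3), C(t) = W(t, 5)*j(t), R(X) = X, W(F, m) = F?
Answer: -1728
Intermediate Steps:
C(t) = 3*t² (C(t) = t*(3*t) = 3*t²)
Z(w) = -15 - 5*w (Z(w) = -5*(3 + w) = -15 - 5*w)
(6*Z(R(1)) + C(6))³ = (6*(-15 - 5*1) + 3*6²)³ = (6*(-15 - 5) + 3*36)³ = (6*(-20) + 108)³ = (-120 + 108)³ = (-12)³ = -1728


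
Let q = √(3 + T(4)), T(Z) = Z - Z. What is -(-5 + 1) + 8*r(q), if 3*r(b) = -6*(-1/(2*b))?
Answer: 4 + 8*√3/3 ≈ 8.6188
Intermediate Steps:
T(Z) = 0
q = √3 (q = √(3 + 0) = √3 ≈ 1.7320)
r(b) = 1/b (r(b) = (-6*(-1/(2*b)))/3 = (-(-3)/b)/3 = (3/b)/3 = 1/b)
-(-5 + 1) + 8*r(q) = -(-5 + 1) + 8/(√3) = -1*(-4) + 8*(√3/3) = 4 + 8*√3/3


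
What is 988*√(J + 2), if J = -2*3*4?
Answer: 988*I*√22 ≈ 4634.1*I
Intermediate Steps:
J = -24 (J = -6*4 = -24)
988*√(J + 2) = 988*√(-24 + 2) = 988*√(-22) = 988*(I*√22) = 988*I*√22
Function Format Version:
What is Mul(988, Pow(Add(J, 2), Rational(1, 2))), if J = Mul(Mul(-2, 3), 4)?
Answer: Mul(988, I, Pow(22, Rational(1, 2))) ≈ Mul(4634.1, I)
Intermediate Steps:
J = -24 (J = Mul(-6, 4) = -24)
Mul(988, Pow(Add(J, 2), Rational(1, 2))) = Mul(988, Pow(Add(-24, 2), Rational(1, 2))) = Mul(988, Pow(-22, Rational(1, 2))) = Mul(988, Mul(I, Pow(22, Rational(1, 2)))) = Mul(988, I, Pow(22, Rational(1, 2)))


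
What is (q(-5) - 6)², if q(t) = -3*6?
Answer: 576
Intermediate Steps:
q(t) = -18
(q(-5) - 6)² = (-18 - 6)² = (-24)² = 576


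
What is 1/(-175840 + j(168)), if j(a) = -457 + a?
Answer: -1/176129 ≈ -5.6777e-6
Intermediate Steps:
1/(-175840 + j(168)) = 1/(-175840 + (-457 + 168)) = 1/(-175840 - 289) = 1/(-176129) = -1/176129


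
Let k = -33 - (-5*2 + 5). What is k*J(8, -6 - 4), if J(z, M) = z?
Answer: -224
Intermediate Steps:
k = -28 (k = -33 - (-10 + 5) = -33 - 1*(-5) = -33 + 5 = -28)
k*J(8, -6 - 4) = -28*8 = -224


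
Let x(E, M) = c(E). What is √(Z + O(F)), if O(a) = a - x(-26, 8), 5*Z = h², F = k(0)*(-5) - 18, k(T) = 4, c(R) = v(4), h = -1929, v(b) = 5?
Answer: √18604130/5 ≈ 862.65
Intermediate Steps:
c(R) = 5
x(E, M) = 5
F = -38 (F = 4*(-5) - 18 = -20 - 18 = -38)
Z = 3721041/5 (Z = (⅕)*(-1929)² = (⅕)*3721041 = 3721041/5 ≈ 7.4421e+5)
O(a) = -5 + a (O(a) = a - 1*5 = a - 5 = -5 + a)
√(Z + O(F)) = √(3721041/5 + (-5 - 38)) = √(3721041/5 - 43) = √(3720826/5) = √18604130/5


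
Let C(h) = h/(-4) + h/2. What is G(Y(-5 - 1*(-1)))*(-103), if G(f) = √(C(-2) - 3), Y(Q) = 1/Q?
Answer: -103*I*√14/2 ≈ -192.7*I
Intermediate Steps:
Y(Q) = 1/Q
C(h) = h/4 (C(h) = h*(-¼) + h*(½) = -h/4 + h/2 = h/4)
G(f) = I*√14/2 (G(f) = √((¼)*(-2) - 3) = √(-½ - 3) = √(-7/2) = I*√14/2)
G(Y(-5 - 1*(-1)))*(-103) = (I*√14/2)*(-103) = -103*I*√14/2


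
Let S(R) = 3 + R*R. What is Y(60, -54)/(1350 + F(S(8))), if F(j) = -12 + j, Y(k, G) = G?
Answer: -54/1405 ≈ -0.038434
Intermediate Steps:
S(R) = 3 + R²
Y(60, -54)/(1350 + F(S(8))) = -54/(1350 + (-12 + (3 + 8²))) = -54/(1350 + (-12 + (3 + 64))) = -54/(1350 + (-12 + 67)) = -54/(1350 + 55) = -54/1405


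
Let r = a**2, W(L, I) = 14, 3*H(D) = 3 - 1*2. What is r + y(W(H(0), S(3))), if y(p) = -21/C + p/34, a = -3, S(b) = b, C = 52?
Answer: 7963/884 ≈ 9.0079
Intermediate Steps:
H(D) = 1/3 (H(D) = (3 - 1*2)/3 = (3 - 2)/3 = (1/3)*1 = 1/3)
y(p) = -21/52 + p/34
r = 9 (r = (-3)**2 = 9)
r + y(W(H(0), S(3))) = 9 + (-21/52 + (1/34)*14) = 9 + (-21/52 + 7/17) = 9 + 7/884 = 7963/884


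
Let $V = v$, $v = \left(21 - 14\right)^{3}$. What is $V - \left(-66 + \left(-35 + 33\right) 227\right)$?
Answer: $863$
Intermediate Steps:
$v = 343$ ($v = \left(21 - 14\right)^{3} = 7^{3} = 343$)
$V = 343$
$V - \left(-66 + \left(-35 + 33\right) 227\right) = 343 - \left(-66 + \left(-35 + 33\right) 227\right) = 343 - \left(-66 - 454\right) = 343 - -520 = 343 + 520 = 863$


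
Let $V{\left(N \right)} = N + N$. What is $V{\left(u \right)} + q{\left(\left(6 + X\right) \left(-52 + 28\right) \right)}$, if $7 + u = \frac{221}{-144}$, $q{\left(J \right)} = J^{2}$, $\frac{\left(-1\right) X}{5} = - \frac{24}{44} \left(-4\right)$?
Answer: $\frac{120783643}{8712} \approx 13864.0$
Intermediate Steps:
$X = - \frac{120}{11}$ ($X = - 5 - \frac{24}{44} \left(-4\right) = - 5 \left(-24\right) \frac{1}{44} \left(-4\right) = - 5 \left(\left(- \frac{6}{11}\right) \left(-4\right)\right) = \left(-5\right) \frac{24}{11} = - \frac{120}{11} \approx -10.909$)
$u = - \frac{1229}{144}$ ($u = -7 + \frac{221}{-144} = -7 + 221 \left(- \frac{1}{144}\right) = -7 - \frac{221}{144} = - \frac{1229}{144} \approx -8.5347$)
$V{\left(N \right)} = 2 N$
$V{\left(u \right)} + q{\left(\left(6 + X\right) \left(-52 + 28\right) \right)} = 2 \left(- \frac{1229}{144}\right) + \left(\left(6 - \frac{120}{11}\right) \left(-52 + 28\right)\right)^{2} = - \frac{1229}{72} + \left(\left(- \frac{54}{11}\right) \left(-24\right)\right)^{2} = - \frac{1229}{72} + \left(\frac{1296}{11}\right)^{2} = - \frac{1229}{72} + \frac{1679616}{121} = \frac{120783643}{8712}$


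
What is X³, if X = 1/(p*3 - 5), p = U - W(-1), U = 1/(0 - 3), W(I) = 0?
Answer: -1/216 ≈ -0.0046296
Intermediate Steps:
U = -⅓ (U = 1/(-3) = -⅓ ≈ -0.33333)
p = -⅓ (p = -⅓ - 1*0 = -⅓ + 0 = -⅓ ≈ -0.33333)
X = -⅙ (X = 1/(-⅓*3 - 5) = 1/(-1 - 5) = 1/(-6) = -⅙ ≈ -0.16667)
X³ = (-⅙)³ = -1/216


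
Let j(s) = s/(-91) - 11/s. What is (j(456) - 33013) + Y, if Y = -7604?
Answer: -1685651969/41496 ≈ -40622.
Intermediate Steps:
j(s) = -11/s - s/91 (j(s) = s*(-1/91) - 11/s = -s/91 - 11/s = -11/s - s/91)
(j(456) - 33013) + Y = ((-11/456 - 1/91*456) - 33013) - 7604 = ((-11*1/456 - 456/91) - 33013) - 7604 = ((-11/456 - 456/91) - 33013) - 7604 = (-208937/41496 - 33013) - 7604 = -1370116385/41496 - 7604 = -1685651969/41496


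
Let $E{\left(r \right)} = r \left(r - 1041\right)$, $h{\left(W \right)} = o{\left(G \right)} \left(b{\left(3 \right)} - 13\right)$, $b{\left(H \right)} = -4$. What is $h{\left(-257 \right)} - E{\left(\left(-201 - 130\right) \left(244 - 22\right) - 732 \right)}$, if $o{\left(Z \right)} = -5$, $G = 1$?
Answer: $-5584974485$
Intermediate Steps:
$h{\left(W \right)} = 85$ ($h{\left(W \right)} = - 5 \left(-4 - 13\right) = \left(-5\right) \left(-17\right) = 85$)
$E{\left(r \right)} = r \left(-1041 + r\right)$
$h{\left(-257 \right)} - E{\left(\left(-201 - 130\right) \left(244 - 22\right) - 732 \right)} = 85 - \left(\left(-201 - 130\right) \left(244 - 22\right) - 732\right) \left(-1041 + \left(\left(-201 - 130\right) \left(244 - 22\right) - 732\right)\right) = 85 - \left(\left(-331\right) 222 - 732\right) \left(-1041 - 74214\right) = 85 - \left(-73482 - 732\right) \left(-1041 - 74214\right) = 85 - - 74214 \left(-1041 - 74214\right) = 85 - \left(-74214\right) \left(-75255\right) = 85 - 5584974570 = -5584974485$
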